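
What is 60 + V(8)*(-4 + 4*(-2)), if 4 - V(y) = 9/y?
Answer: 51/2 ≈ 25.500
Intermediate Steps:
V(y) = 4 - 9/y
60 + V(8)*(-4 + 4*(-2)) = 60 + (4 - 9/8)*(-4 + 4*(-2)) = 60 + (4 - 9*⅛)*(-4 - 8) = 60 + (4 - 9/8)*(-12) = 60 + (23/8)*(-12) = 60 - 69/2 = 51/2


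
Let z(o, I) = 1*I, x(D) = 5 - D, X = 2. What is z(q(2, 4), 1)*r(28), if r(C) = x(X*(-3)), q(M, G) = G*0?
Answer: 11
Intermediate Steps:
q(M, G) = 0
z(o, I) = I
r(C) = 11 (r(C) = 5 - 2*(-3) = 5 - 1*(-6) = 5 + 6 = 11)
z(q(2, 4), 1)*r(28) = 1*11 = 11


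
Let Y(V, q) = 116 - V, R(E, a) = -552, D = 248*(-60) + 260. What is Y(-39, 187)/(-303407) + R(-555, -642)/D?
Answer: 41303641/1108952585 ≈ 0.037246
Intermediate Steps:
D = -14620 (D = -14880 + 260 = -14620)
Y(-39, 187)/(-303407) + R(-555, -642)/D = (116 - 1*(-39))/(-303407) - 552/(-14620) = (116 + 39)*(-1/303407) - 552*(-1/14620) = 155*(-1/303407) + 138/3655 = -155/303407 + 138/3655 = 41303641/1108952585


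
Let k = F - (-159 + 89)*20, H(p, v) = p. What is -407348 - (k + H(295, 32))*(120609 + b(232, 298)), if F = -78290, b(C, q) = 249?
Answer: 9256711162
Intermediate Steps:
k = -76890 (k = -78290 - (-159 + 89)*20 = -78290 - (-70)*20 = -78290 - 1*(-1400) = -78290 + 1400 = -76890)
-407348 - (k + H(295, 32))*(120609 + b(232, 298)) = -407348 - (-76890 + 295)*(120609 + 249) = -407348 - (-76595)*120858 = -407348 - 1*(-9257118510) = -407348 + 9257118510 = 9256711162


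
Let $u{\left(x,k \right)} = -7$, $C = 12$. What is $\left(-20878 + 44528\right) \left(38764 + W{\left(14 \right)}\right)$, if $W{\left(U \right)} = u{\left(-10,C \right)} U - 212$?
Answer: $909437100$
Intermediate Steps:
$W{\left(U \right)} = -212 - 7 U$ ($W{\left(U \right)} = - 7 U - 212 = -212 - 7 U$)
$\left(-20878 + 44528\right) \left(38764 + W{\left(14 \right)}\right) = \left(-20878 + 44528\right) \left(38764 - 310\right) = 23650 \left(38764 - 310\right) = 23650 \cdot 38454 = 909437100$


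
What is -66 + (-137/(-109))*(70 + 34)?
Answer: 7054/109 ≈ 64.716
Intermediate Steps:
-66 + (-137/(-109))*(70 + 34) = -66 - 137*(-1/109)*104 = -66 + (137/109)*104 = -66 + 14248/109 = 7054/109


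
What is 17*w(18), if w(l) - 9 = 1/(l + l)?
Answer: 5525/36 ≈ 153.47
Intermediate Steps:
w(l) = 9 + 1/(2*l) (w(l) = 9 + 1/(l + l) = 9 + 1/(2*l))
17*w(18) = 17*(9 + (1/2)/18) = 17*(9 + (1/2)*(1/18)) = 17*(9 + 1/36) = 17*(325/36) = 5525/36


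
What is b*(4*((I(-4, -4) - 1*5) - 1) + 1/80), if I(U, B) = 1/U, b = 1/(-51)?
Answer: 1999/4080 ≈ 0.48995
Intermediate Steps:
b = -1/51 ≈ -0.019608
b*(4*((I(-4, -4) - 1*5) - 1) + 1/80) = -(4*((1/(-4) - 1*5) - 1) + 1/80)/51 = -(4*((-1/4 - 5) - 1) + 1/80)/51 = -(4*(-21/4 - 1) + 1/80)/51 = -(4*(-25/4) + 1/80)/51 = -(-25 + 1/80)/51 = -1/51*(-1999/80) = 1999/4080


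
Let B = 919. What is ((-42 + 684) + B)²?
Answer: 2436721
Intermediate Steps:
((-42 + 684) + B)² = ((-42 + 684) + 919)² = (642 + 919)² = 1561² = 2436721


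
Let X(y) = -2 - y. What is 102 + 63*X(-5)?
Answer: 291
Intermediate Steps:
102 + 63*X(-5) = 102 + 63*(-2 - 1*(-5)) = 102 + 63*(-2 + 5) = 102 + 63*3 = 102 + 189 = 291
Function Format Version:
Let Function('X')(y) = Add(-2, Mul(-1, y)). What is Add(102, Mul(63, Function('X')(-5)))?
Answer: 291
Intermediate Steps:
Add(102, Mul(63, Function('X')(-5))) = Add(102, Mul(63, Add(-2, Mul(-1, -5)))) = Add(102, Mul(63, Add(-2, 5))) = Add(102, Mul(63, 3)) = Add(102, 189) = 291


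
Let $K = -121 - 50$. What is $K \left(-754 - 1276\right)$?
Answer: $347130$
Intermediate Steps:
$K = -171$ ($K = -121 - 50 = -171$)
$K \left(-754 - 1276\right) = - 171 \left(-754 - 1276\right) = \left(-171\right) \left(-2030\right) = 347130$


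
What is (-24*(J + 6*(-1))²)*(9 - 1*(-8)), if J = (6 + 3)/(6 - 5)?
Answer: -3672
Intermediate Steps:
J = 9 (J = 9/1 = 9*1 = 9)
(-24*(J + 6*(-1))²)*(9 - 1*(-8)) = (-24*(9 + 6*(-1))²)*(9 - 1*(-8)) = (-24*(9 - 6)²)*(9 + 8) = -24*3²*17 = -24*9*17 = -216*17 = -3672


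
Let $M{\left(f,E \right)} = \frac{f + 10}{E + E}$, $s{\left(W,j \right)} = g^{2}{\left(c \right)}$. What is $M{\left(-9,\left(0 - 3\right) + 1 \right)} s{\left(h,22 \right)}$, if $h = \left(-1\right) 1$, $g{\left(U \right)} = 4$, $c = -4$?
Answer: $-4$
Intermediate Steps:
$h = -1$
$s{\left(W,j \right)} = 16$ ($s{\left(W,j \right)} = 4^{2} = 16$)
$M{\left(f,E \right)} = \frac{10 + f}{2 E}$
$M{\left(-9,\left(0 - 3\right) + 1 \right)} s{\left(h,22 \right)} = \frac{10 - 9}{2 \left(\left(0 - 3\right) + 1\right)} 16 = \frac{1}{2} \frac{1}{-3 + 1} \cdot 1 \cdot 16 = \frac{1}{2} \frac{1}{-2} \cdot 1 \cdot 16 = \frac{1}{2} \left(- \frac{1}{2}\right) 1 \cdot 16 = \left(- \frac{1}{4}\right) 16 = -4$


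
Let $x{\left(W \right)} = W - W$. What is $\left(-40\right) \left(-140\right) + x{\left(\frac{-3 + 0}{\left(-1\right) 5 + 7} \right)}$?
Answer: $5600$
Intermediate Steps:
$x{\left(W \right)} = 0$
$\left(-40\right) \left(-140\right) + x{\left(\frac{-3 + 0}{\left(-1\right) 5 + 7} \right)} = \left(-40\right) \left(-140\right) + 0 = 5600 + 0 = 5600$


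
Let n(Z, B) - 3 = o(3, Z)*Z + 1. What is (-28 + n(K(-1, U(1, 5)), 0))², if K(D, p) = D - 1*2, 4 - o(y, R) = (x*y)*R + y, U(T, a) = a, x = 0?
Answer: 729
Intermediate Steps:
o(y, R) = 4 - y (o(y, R) = 4 - ((0*y)*R + y) = 4 - (0*R + y) = 4 - (0 + y) = 4 - y)
K(D, p) = -2 + D (K(D, p) = D - 2 = -2 + D)
n(Z, B) = 4 + Z (n(Z, B) = 3 + ((4 - 1*3)*Z + 1) = 3 + ((4 - 3)*Z + 1) = 3 + (1*Z + 1) = 3 + (Z + 1) = 3 + (1 + Z) = 4 + Z)
(-28 + n(K(-1, U(1, 5)), 0))² = (-28 + (4 + (-2 - 1)))² = (-28 + (4 - 3))² = (-28 + 1)² = (-27)² = 729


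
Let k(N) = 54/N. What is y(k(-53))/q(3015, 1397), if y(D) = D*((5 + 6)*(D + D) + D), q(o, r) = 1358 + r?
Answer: 67068/7738795 ≈ 0.0086665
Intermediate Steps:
y(D) = 23*D**2 (y(D) = D*(11*(2*D) + D) = D*(22*D + D) = D*(23*D) = 23*D**2)
y(k(-53))/q(3015, 1397) = (23*(54/(-53))**2)/(1358 + 1397) = (23*(54*(-1/53))**2)/2755 = (23*(-54/53)**2)*(1/2755) = (23*(2916/2809))*(1/2755) = (67068/2809)*(1/2755) = 67068/7738795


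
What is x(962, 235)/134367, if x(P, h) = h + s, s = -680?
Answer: -445/134367 ≈ -0.0033118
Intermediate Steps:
x(P, h) = -680 + h (x(P, h) = h - 680 = -680 + h)
x(962, 235)/134367 = (-680 + 235)/134367 = -445*1/134367 = -445/134367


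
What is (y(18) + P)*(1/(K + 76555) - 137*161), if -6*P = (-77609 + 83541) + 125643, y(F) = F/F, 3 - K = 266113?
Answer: 275045957321942/568665 ≈ 4.8367e+8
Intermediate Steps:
K = -266110 (K = 3 - 1*266113 = 3 - 266113 = -266110)
y(F) = 1
P = -131575/6 (P = -((-77609 + 83541) + 125643)/6 = -(5932 + 125643)/6 = -⅙*131575 = -131575/6 ≈ -21929.)
(y(18) + P)*(1/(K + 76555) - 137*161) = (1 - 131575/6)*(1/(-266110 + 76555) - 137*161) = -131569*(1/(-189555) - 22057)/6 = -131569*(-1/189555 - 22057)/6 = -131569/6*(-4181014636/189555) = 275045957321942/568665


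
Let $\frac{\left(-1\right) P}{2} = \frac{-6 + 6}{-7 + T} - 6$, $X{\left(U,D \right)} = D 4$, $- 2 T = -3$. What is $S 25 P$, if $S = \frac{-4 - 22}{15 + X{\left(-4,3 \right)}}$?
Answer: $- \frac{2600}{9} \approx -288.89$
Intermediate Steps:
$T = \frac{3}{2}$ ($T = \left(- \frac{1}{2}\right) \left(-3\right) = \frac{3}{2} \approx 1.5$)
$X{\left(U,D \right)} = 4 D$
$S = - \frac{26}{27}$ ($S = \frac{-4 - 22}{15 + 4 \cdot 3} = - \frac{26}{15 + 12} = - \frac{26}{27} \approx -0.96296$)
$P = 12$ ($P = - 2 \left(\frac{-6 + 6}{-7 + \frac{3}{2}} - 6\right) = - 2 \left(\frac{0}{- \frac{11}{2}} - 6\right) = - 2 \left(0 \left(- \frac{2}{11}\right) - 6\right) = - 2 \left(0 - 6\right) = \left(-2\right) \left(-6\right) = 12$)
$S 25 P = \left(- \frac{26}{27}\right) 25 \cdot 12 = \left(- \frac{650}{27}\right) 12 = - \frac{2600}{9}$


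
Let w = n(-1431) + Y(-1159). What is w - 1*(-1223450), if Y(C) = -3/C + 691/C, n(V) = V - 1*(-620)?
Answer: 1417037913/1159 ≈ 1.2226e+6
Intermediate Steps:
n(V) = 620 + V (n(V) = V + 620 = 620 + V)
Y(C) = 688/C
w = -940637/1159 (w = (620 - 1431) + 688/(-1159) = -811 + 688*(-1/1159) = -811 - 688/1159 = -940637/1159 ≈ -811.59)
w - 1*(-1223450) = -940637/1159 - 1*(-1223450) = -940637/1159 + 1223450 = 1417037913/1159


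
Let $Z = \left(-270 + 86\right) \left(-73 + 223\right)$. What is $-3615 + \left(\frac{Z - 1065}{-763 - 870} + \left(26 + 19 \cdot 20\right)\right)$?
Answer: $- \frac{5211632}{1633} \approx -3191.4$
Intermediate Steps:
$Z = -27600$ ($Z = \left(-184\right) 150 = -27600$)
$-3615 + \left(\frac{Z - 1065}{-763 - 870} + \left(26 + 19 \cdot 20\right)\right) = -3615 + \left(\frac{-27600 - 1065}{-763 - 870} + \left(26 + 19 \cdot 20\right)\right) = -3615 + \left(- \frac{28665}{-1633} + \left(26 + 380\right)\right) = -3615 + \left(\left(-28665\right) \left(- \frac{1}{1633}\right) + 406\right) = -3615 + \left(\frac{28665}{1633} + 406\right) = -3615 + \frac{691663}{1633} = - \frac{5211632}{1633}$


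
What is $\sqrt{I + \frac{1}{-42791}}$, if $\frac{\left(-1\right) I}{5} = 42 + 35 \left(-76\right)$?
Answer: $\frac{\sqrt{23968702081499}}{42791} \approx 114.41$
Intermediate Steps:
$I = 13090$ ($I = - 5 \left(42 + 35 \left(-76\right)\right) = - 5 \left(42 - 2660\right) = \left(-5\right) \left(-2618\right) = 13090$)
$\sqrt{I + \frac{1}{-42791}} = \sqrt{13090 + \frac{1}{-42791}} = \sqrt{13090 - \frac{1}{42791}} = \sqrt{\frac{560134189}{42791}} = \frac{\sqrt{23968702081499}}{42791}$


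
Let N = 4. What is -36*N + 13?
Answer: -131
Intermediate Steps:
-36*N + 13 = -36*4 + 13 = -4*36 + 13 = -144 + 13 = -131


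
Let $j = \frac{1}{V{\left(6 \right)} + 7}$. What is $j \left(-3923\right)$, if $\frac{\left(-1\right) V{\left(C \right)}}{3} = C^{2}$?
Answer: $\frac{3923}{101} \approx 38.842$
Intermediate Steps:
$V{\left(C \right)} = - 3 C^{2}$
$j = - \frac{1}{101}$ ($j = \frac{1}{- 3 \cdot 6^{2} + 7} = \frac{1}{\left(-3\right) 36 + 7} = \frac{1}{-108 + 7} = \frac{1}{-101} = - \frac{1}{101} \approx -0.009901$)
$j \left(-3923\right) = \left(- \frac{1}{101}\right) \left(-3923\right) = \frac{3923}{101}$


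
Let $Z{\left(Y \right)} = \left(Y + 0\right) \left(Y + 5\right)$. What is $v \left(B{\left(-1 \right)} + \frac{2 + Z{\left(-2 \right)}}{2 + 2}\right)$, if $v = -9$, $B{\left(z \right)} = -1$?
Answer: $18$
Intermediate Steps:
$Z{\left(Y \right)} = Y \left(5 + Y\right)$
$v \left(B{\left(-1 \right)} + \frac{2 + Z{\left(-2 \right)}}{2 + 2}\right) = - 9 \left(-1 + \frac{2 - 2 \left(5 - 2\right)}{2 + 2}\right) = - 9 \left(-1 + \frac{2 - 6}{4}\right) = - 9 \left(-1 + \left(2 - 6\right) \frac{1}{4}\right) = - 9 \left(-1 - 1\right) = \left(-9\right) \left(-2\right) = 18$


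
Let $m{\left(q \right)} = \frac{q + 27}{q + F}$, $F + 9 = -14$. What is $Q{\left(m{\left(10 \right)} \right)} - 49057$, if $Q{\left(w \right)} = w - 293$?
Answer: $- \frac{641587}{13} \approx -49353.0$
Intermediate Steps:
$F = -23$ ($F = -9 - 14 = -23$)
$m{\left(q \right)} = \frac{27 + q}{-23 + q}$ ($m{\left(q \right)} = \frac{q + 27}{q - 23} = \frac{27 + q}{-23 + q}$)
$Q{\left(w \right)} = -293 + w$ ($Q{\left(w \right)} = w - 293 = -293 + w$)
$Q{\left(m{\left(10 \right)} \right)} - 49057 = \left(-293 + \frac{27 + 10}{-23 + 10}\right) - 49057 = \left(-293 + \frac{1}{-13} \cdot 37\right) - 49057 = \left(-293 - \frac{37}{13}\right) - 49057 = - \frac{3846}{13} - 49057 = - \frac{641587}{13}$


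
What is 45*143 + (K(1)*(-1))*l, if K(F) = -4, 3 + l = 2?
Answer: 6431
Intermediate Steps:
l = -1 (l = -3 + 2 = -1)
45*143 + (K(1)*(-1))*l = 45*143 - 4*(-1)*(-1) = 6435 + 4*(-1) = 6435 - 4 = 6431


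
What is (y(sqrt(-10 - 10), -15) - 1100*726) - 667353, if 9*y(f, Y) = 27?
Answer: -1465950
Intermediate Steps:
y(f, Y) = 3 (y(f, Y) = (1/9)*27 = 3)
(y(sqrt(-10 - 10), -15) - 1100*726) - 667353 = (3 - 1100*726) - 667353 = (3 - 798600) - 667353 = -798597 - 667353 = -1465950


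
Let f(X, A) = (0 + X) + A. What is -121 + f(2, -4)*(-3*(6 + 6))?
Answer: -49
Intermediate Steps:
f(X, A) = A + X (f(X, A) = X + A = A + X)
-121 + f(2, -4)*(-3*(6 + 6)) = -121 + (-4 + 2)*(-3*(6 + 6)) = -121 - (-6)*12 = -121 - 2*(-36) = -121 + 72 = -49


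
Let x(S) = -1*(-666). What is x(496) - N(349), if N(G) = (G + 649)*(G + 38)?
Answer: -385560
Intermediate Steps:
x(S) = 666
N(G) = (38 + G)*(649 + G) (N(G) = (649 + G)*(38 + G) = (38 + G)*(649 + G))
x(496) - N(349) = 666 - (24662 + 349**2 + 687*349) = 666 - (24662 + 121801 + 239763) = 666 - 1*386226 = 666 - 386226 = -385560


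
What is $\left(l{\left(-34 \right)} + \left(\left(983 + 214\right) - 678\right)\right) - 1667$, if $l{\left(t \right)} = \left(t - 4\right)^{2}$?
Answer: $296$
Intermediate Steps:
$l{\left(t \right)} = \left(-4 + t\right)^{2}$
$\left(l{\left(-34 \right)} + \left(\left(983 + 214\right) - 678\right)\right) - 1667 = \left(\left(-4 - 34\right)^{2} + \left(\left(983 + 214\right) - 678\right)\right) - 1667 = \left(\left(-38\right)^{2} + \left(1197 - 678\right)\right) - 1667 = \left(1444 + 519\right) - 1667 = 1963 - 1667 = 296$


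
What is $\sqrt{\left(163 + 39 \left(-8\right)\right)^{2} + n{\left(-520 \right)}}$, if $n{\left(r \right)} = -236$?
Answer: $\sqrt{21965} \approx 148.21$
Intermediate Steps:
$\sqrt{\left(163 + 39 \left(-8\right)\right)^{2} + n{\left(-520 \right)}} = \sqrt{\left(163 + 39 \left(-8\right)\right)^{2} - 236} = \sqrt{\left(163 - 312\right)^{2} - 236} = \sqrt{\left(-149\right)^{2} - 236} = \sqrt{22201 - 236} = \sqrt{21965}$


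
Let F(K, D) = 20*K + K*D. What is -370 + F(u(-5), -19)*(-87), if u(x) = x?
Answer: 65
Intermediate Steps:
F(K, D) = 20*K + D*K
-370 + F(u(-5), -19)*(-87) = -370 - 5*(20 - 19)*(-87) = -370 - 5*1*(-87) = -370 - 5*(-87) = -370 + 435 = 65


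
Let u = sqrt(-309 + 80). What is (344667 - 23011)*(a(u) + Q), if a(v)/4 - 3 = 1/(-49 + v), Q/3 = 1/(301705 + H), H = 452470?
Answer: 760843577428904/198348025 - 643312*I*sqrt(229)/1315 ≈ 3.8359e+6 - 7403.1*I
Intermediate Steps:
u = I*sqrt(229) (u = sqrt(-229) = I*sqrt(229) ≈ 15.133*I)
Q = 3/754175 (Q = 3/(301705 + 452470) = 3/754175 ≈ 3.9779e-6)
a(v) = 12 + 4/(-49 + v)
(344667 - 23011)*(a(u) + Q) = (344667 - 23011)*(4*(-146 + 3*(I*sqrt(229)))/(-49 + I*sqrt(229)) + 3/754175) = 321656*(4*(-146 + 3*I*sqrt(229))/(-49 + I*sqrt(229)) + 3/754175) = 321656*(3/754175 + 4*(-146 + 3*I*sqrt(229))/(-49 + I*sqrt(229))) = 964968/754175 + 1286624*(-146 + 3*I*sqrt(229))/(-49 + I*sqrt(229))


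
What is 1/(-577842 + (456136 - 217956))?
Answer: -1/339662 ≈ -2.9441e-6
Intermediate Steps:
1/(-577842 + (456136 - 217956)) = 1/(-577842 + 238180) = 1/(-339662) = -1/339662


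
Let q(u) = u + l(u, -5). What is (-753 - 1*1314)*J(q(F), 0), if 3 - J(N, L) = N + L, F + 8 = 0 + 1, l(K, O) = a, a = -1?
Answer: -22737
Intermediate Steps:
l(K, O) = -1
F = -7 (F = -8 + (0 + 1) = -8 + 1 = -7)
q(u) = -1 + u (q(u) = u - 1 = -1 + u)
J(N, L) = 3 - L - N (J(N, L) = 3 - (N + L) = 3 - (L + N) = 3 + (-L - N) = 3 - L - N)
(-753 - 1*1314)*J(q(F), 0) = (-753 - 1*1314)*(3 - 1*0 - (-1 - 7)) = (-753 - 1314)*(3 + 0 - 1*(-8)) = -2067*(3 + 0 + 8) = -2067*11 = -22737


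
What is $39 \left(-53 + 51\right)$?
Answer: $-78$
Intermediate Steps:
$39 \left(-53 + 51\right) = 39 \left(-2\right) = -78$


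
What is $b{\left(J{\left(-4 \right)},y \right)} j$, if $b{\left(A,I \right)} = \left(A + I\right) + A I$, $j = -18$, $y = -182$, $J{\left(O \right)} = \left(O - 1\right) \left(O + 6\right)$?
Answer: $-29304$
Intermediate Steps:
$J{\left(O \right)} = \left(-1 + O\right) \left(6 + O\right)$
$b{\left(A,I \right)} = A + I + A I$
$b{\left(J{\left(-4 \right)},y \right)} j = \left(\left(-6 + \left(-4\right)^{2} + 5 \left(-4\right)\right) - 182 + \left(-6 + \left(-4\right)^{2} + 5 \left(-4\right)\right) \left(-182\right)\right) \left(-18\right) = \left(\left(-6 + 16 - 20\right) - 182 + \left(-6 + 16 - 20\right) \left(-182\right)\right) \left(-18\right) = \left(-10 - 182 - -1820\right) \left(-18\right) = \left(-10 - 182 + 1820\right) \left(-18\right) = 1628 \left(-18\right) = -29304$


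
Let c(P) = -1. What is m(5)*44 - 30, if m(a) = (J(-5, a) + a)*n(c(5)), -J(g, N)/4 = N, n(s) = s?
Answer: 630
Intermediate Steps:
J(g, N) = -4*N
m(a) = 3*a (m(a) = (-4*a + a)*(-1) = -3*a*(-1) = 3*a)
m(5)*44 - 30 = (3*5)*44 - 30 = 15*44 - 30 = 660 - 30 = 630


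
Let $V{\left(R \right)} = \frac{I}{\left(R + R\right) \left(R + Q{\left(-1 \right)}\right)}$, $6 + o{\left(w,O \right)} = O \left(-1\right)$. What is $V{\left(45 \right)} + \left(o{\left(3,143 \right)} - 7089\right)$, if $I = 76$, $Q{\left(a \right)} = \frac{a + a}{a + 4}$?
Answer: $- \frac{759988}{105} \approx -7238.0$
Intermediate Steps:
$o{\left(w,O \right)} = -6 - O$ ($o{\left(w,O \right)} = -6 + O \left(-1\right) = -6 - O$)
$Q{\left(a \right)} = \frac{2 a}{4 + a}$
$V{\left(R \right)} = \frac{38}{R \left(- \frac{2}{3} + R\right)}$ ($V{\left(R \right)} = \frac{76}{\left(R + R\right) \left(R + 2 \left(-1\right) \frac{1}{4 - 1}\right)} = \frac{76}{2 R \left(R + 2 \left(-1\right) \frac{1}{3}\right)} = \frac{76}{2 R \left(R - \frac{2}{3}\right)} = \frac{76}{2 R \left(- \frac{2}{3} + R\right)} = 76 \frac{1}{2 R \left(- \frac{2}{3} + R\right)} = \frac{38}{R \left(- \frac{2}{3} + R\right)}$)
$V{\left(45 \right)} + \left(o{\left(3,143 \right)} - 7089\right) = \frac{114}{45 \left(-2 + 3 \cdot 45\right)} - 7238 = 114 \cdot \frac{1}{45} \frac{1}{-2 + 135} - 7238 = 114 \cdot \frac{1}{45} \cdot \frac{1}{133} - 7238 = \frac{2}{105} - 7238 = - \frac{759988}{105}$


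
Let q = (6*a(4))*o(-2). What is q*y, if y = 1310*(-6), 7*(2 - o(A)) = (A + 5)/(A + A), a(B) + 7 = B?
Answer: 2086830/7 ≈ 2.9812e+5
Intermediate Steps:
a(B) = -7 + B
o(A) = 2 - (5 + A)/(14*A) (o(A) = 2 - (A + 5)/(7*(A + A)) = 2 - (5 + A)/(7*(2*A)) = 2 - (5 + A)*1/(2*A)/7 = 2 - (5 + A)/(14*A))
q = -531/14 (q = (6*(-7 + 4))*((1/14)*(-5 + 27*(-2))/(-2)) = (6*(-3))*((1/14)*(-1/2)*(-5 - 54)) = -9*(-1)*(-59)/(7*2) = -18*59/28 = -531/14 ≈ -37.929)
y = -7860
q*y = -531/14*(-7860) = 2086830/7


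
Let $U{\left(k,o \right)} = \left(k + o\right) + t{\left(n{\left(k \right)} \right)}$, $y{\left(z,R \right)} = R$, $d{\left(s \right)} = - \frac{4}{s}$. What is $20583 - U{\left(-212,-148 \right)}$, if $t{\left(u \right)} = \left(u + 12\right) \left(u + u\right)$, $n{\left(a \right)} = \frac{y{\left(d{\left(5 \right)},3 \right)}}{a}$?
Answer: $\frac{470638719}{22472} \approx 20943.0$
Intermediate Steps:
$n{\left(a \right)} = \frac{3}{a}$
$t{\left(u \right)} = 2 u \left(12 + u\right)$ ($t{\left(u \right)} = \left(12 + u\right) 2 u = 2 u \left(12 + u\right)$)
$U{\left(k,o \right)} = k + o + \frac{6 \left(12 + \frac{3}{k}\right)}{k}$ ($U{\left(k,o \right)} = \left(k + o\right) + 2 \frac{3}{k} \left(12 + \frac{3}{k}\right) = \left(k + o\right) + \frac{6 \left(12 + \frac{3}{k}\right)}{k} = k + o + \frac{6 \left(12 + \frac{3}{k}\right)}{k}$)
$20583 - U{\left(-212,-148 \right)} = 20583 - \left(-212 - 148 + \frac{18}{44944} + \frac{72}{-212}\right) = 20583 - \left(-212 - 148 + 18 \cdot \frac{1}{44944} + 72 \left(- \frac{1}{212}\right)\right) = 20583 - \left(-212 - 148 + \frac{9}{22472} - \frac{18}{53}\right) = 20583 - - \frac{8097543}{22472} = 20583 + \frac{8097543}{22472} = \frac{470638719}{22472}$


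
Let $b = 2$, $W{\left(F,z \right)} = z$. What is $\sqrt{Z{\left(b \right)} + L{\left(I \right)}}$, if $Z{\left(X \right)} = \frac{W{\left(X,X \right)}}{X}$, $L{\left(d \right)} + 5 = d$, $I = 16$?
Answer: $2 \sqrt{3} \approx 3.4641$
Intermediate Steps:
$L{\left(d \right)} = -5 + d$
$Z{\left(X \right)} = 1$ ($Z{\left(X \right)} = \frac{X}{X} = 1$)
$\sqrt{Z{\left(b \right)} + L{\left(I \right)}} = \sqrt{1 + \left(-5 + 16\right)} = \sqrt{1 + 11} = \sqrt{12} = 2 \sqrt{3}$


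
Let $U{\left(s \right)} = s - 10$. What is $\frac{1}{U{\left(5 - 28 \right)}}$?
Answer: $- \frac{1}{33} \approx -0.030303$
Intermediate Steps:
$U{\left(s \right)} = -10 + s$ ($U{\left(s \right)} = s - 10 = -10 + s$)
$\frac{1}{U{\left(5 - 28 \right)}} = \frac{1}{-10 + \left(5 - 28\right)} = \frac{1}{-10 - 23} = \frac{1}{-33} = - \frac{1}{33}$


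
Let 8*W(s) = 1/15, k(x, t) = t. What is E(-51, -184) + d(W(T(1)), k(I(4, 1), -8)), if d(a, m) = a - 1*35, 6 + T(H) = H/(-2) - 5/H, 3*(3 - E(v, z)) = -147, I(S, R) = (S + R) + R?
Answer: 2041/120 ≈ 17.008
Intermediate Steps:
I(S, R) = S + 2*R (I(S, R) = (R + S) + R = S + 2*R)
E(v, z) = 52 (E(v, z) = 3 - ⅓*(-147) = 3 + 49 = 52)
T(H) = -6 - 5/H - H/2 (T(H) = -6 + (H/(-2) - 5/H) = -6 + (H*(-½) - 5/H) = -6 + (-H/2 - 5/H) = -6 + (-5/H - H/2) = -6 - 5/H - H/2)
W(s) = 1/120 (W(s) = (⅛)/15 = (⅛)*(1/15) = 1/120)
d(a, m) = -35 + a (d(a, m) = a - 35 = -35 + a)
E(-51, -184) + d(W(T(1)), k(I(4, 1), -8)) = 52 + (-35 + 1/120) = 52 - 4199/120 = 2041/120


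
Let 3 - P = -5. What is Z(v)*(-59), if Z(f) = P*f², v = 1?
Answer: -472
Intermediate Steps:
P = 8 (P = 3 - 1*(-5) = 3 + 5 = 8)
Z(f) = 8*f²
Z(v)*(-59) = (8*1²)*(-59) = (8*1)*(-59) = 8*(-59) = -472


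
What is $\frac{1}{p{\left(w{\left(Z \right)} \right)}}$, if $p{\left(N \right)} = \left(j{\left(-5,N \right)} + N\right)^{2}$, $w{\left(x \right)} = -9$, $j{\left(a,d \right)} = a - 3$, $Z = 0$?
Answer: $\frac{1}{289} \approx 0.0034602$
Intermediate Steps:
$j{\left(a,d \right)} = -3 + a$
$p{\left(N \right)} = \left(-8 + N\right)^{2}$ ($p{\left(N \right)} = \left(\left(-3 - 5\right) + N\right)^{2} = \left(-8 + N\right)^{2}$)
$\frac{1}{p{\left(w{\left(Z \right)} \right)}} = \frac{1}{\left(-8 - 9\right)^{2}} = \frac{1}{\left(-17\right)^{2}} = \frac{1}{289}$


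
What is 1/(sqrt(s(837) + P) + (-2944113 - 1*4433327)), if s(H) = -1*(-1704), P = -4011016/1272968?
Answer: -1173905630240/8660418352487144793 - sqrt(43064635850647)/8660418352487144793 ≈ -1.3555e-7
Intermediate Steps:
P = -501377/159121 (P = -4011016*1/1272968 = -501377/159121 ≈ -3.1509)
s(H) = 1704
1/(sqrt(s(837) + P) + (-2944113 - 1*4433327)) = 1/(sqrt(1704 - 501377/159121) + (-2944113 - 1*4433327)) = 1/(sqrt(270640807/159121) + (-2944113 - 4433327)) = 1/(sqrt(43064635850647)/159121 - 7377440) = 1/(-7377440 + sqrt(43064635850647)/159121)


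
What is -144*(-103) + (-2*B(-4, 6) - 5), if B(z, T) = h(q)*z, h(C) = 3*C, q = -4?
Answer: 14731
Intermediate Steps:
B(z, T) = -12*z (B(z, T) = (3*(-4))*z = -12*z)
-144*(-103) + (-2*B(-4, 6) - 5) = -144*(-103) + (-(-24)*(-4) - 5) = 14832 + (-2*48 - 5) = 14832 + (-96 - 5) = 14832 - 101 = 14731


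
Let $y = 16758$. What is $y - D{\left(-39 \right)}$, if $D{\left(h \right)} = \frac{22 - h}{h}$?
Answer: $\frac{653623}{39} \approx 16760.0$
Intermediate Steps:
$D{\left(h \right)} = \frac{22 - h}{h}$
$y - D{\left(-39 \right)} = 16758 - \frac{22 - -39}{-39} = 16758 - - \frac{22 + 39}{39} = 16758 - \left(- \frac{1}{39}\right) 61 = 16758 - - \frac{61}{39} = 16758 + \frac{61}{39} = \frac{653623}{39}$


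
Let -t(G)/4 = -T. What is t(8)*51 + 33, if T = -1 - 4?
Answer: -987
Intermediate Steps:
T = -5
t(G) = -20 (t(G) = -(-4)*(-5) = -4*5 = -20)
t(8)*51 + 33 = -20*51 + 33 = -1020 + 33 = -987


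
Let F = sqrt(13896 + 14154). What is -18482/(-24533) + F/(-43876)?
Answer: 18482/24533 - 5*sqrt(1122)/43876 ≈ 0.74954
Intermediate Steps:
F = 5*sqrt(1122) (F = sqrt(28050) = 5*sqrt(1122) ≈ 167.48)
-18482/(-24533) + F/(-43876) = -18482/(-24533) + (5*sqrt(1122))/(-43876) = -18482*(-1/24533) + (5*sqrt(1122))*(-1/43876) = 18482/24533 - 5*sqrt(1122)/43876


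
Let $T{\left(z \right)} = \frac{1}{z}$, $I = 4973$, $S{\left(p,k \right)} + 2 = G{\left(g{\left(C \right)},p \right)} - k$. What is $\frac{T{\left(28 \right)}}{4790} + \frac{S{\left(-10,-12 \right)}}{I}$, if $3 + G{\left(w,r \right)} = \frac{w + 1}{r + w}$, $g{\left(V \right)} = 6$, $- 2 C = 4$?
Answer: $\frac{709103}{666978760} \approx 0.0010632$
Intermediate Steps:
$C = -2$ ($C = \left(- \frac{1}{2}\right) 4 = -2$)
$G{\left(w,r \right)} = -3 + \frac{1 + w}{r + w}$ ($G{\left(w,r \right)} = -3 + \frac{w + 1}{r + w} = -3 + \frac{1 + w}{r + w}$)
$S{\left(p,k \right)} = -2 - k + \frac{-11 - 3 p}{6 + p}$ ($S{\left(p,k \right)} = -2 - \left(k - \frac{1 - 3 p - 12}{p + 6}\right) = -2 - \left(k - \frac{1 - 3 p - 12}{6 + p}\right) = -2 - \left(k - \frac{-11 - 3 p}{6 + p}\right) = -2 - k + \frac{-11 - 3 p}{6 + p}$)
$\frac{T{\left(28 \right)}}{4790} + \frac{S{\left(-10,-12 \right)}}{I} = \frac{1}{28 \cdot 4790} + \frac{\frac{1}{6 - 10} \left(-11 - -30 + \left(-2 - -12\right) \left(6 - 10\right)\right)}{4973} = \frac{1}{28} \cdot \frac{1}{4790} + \frac{-11 + 30 + \left(-2 + 12\right) \left(-4\right)}{-4} \cdot \frac{1}{4973} = \frac{1}{134120} + - \frac{-11 + 30 + 10 \left(-4\right)}{4} \cdot \frac{1}{4973} = \frac{1}{134120} + - \frac{-11 + 30 - 40}{4} \cdot \frac{1}{4973} = \frac{1}{134120} + \left(- \frac{1}{4}\right) \left(-21\right) \frac{1}{4973} = \frac{1}{134120} + \frac{21}{4} \cdot \frac{1}{4973} = \frac{1}{134120} + \frac{21}{19892} = \frac{709103}{666978760}$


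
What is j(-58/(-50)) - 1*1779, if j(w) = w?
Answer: -44446/25 ≈ -1777.8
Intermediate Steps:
j(-58/(-50)) - 1*1779 = -58/(-50) - 1*1779 = -58*(-1/50) - 1779 = 29/25 - 1779 = -44446/25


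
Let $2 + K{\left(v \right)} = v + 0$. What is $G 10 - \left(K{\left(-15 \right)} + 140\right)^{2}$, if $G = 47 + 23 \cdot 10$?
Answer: $-12359$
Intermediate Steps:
$K{\left(v \right)} = -2 + v$ ($K{\left(v \right)} = -2 + \left(v + 0\right) = -2 + v$)
$G = 277$ ($G = 47 + 230 = 277$)
$G 10 - \left(K{\left(-15 \right)} + 140\right)^{2} = 277 \cdot 10 - \left(\left(-2 - 15\right) + 140\right)^{2} = 2770 - \left(-17 + 140\right)^{2} = 2770 - 123^{2} = 2770 - 15129 = -12359$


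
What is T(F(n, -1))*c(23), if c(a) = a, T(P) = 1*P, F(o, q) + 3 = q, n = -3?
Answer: -92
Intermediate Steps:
F(o, q) = -3 + q
T(P) = P
T(F(n, -1))*c(23) = (-3 - 1)*23 = -4*23 = -92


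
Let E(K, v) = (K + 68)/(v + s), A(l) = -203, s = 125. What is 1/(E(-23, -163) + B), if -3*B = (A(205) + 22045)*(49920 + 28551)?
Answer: -38/21710205417 ≈ -1.7503e-9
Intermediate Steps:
E(K, v) = (68 + K)/(125 + v) (E(K, v) = (K + 68)/(v + 125) = (68 + K)/(125 + v))
B = -571321194 (B = -(-203 + 22045)*(49920 + 28551)/3 = -21842*78471/3 = -⅓*1713963582 = -571321194)
1/(E(-23, -163) + B) = 1/((68 - 23)/(125 - 163) - 571321194) = 1/(45/(-38) - 571321194) = 1/(-1/38*45 - 571321194) = 1/(-45/38 - 571321194) = 1/(-21710205417/38) = -38/21710205417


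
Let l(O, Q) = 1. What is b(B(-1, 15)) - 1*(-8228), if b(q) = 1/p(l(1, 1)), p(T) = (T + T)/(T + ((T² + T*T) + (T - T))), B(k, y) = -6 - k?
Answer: 16459/2 ≈ 8229.5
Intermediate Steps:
p(T) = 2*T/(T + 2*T²) (p(T) = (2*T)/(T + ((T² + T²) + 0)) = (2*T)/(T + (2*T² + 0)) = (2*T)/(T + 2*T²) = 2*T/(T + 2*T²))
b(q) = 3/2 (b(q) = 1/(2/(1 + 2*1)) = 1/(2/(1 + 2)) = 1/(2/3) = 1/(2*(⅓)) = 1/(⅔) = 3/2)
b(B(-1, 15)) - 1*(-8228) = 3/2 - 1*(-8228) = 3/2 + 8228 = 16459/2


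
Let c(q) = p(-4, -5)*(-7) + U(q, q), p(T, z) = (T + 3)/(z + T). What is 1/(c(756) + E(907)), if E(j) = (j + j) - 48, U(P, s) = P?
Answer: 9/22691 ≈ 0.00039663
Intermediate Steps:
p(T, z) = (3 + T)/(T + z)
E(j) = -48 + 2*j (E(j) = 2*j - 48 = -48 + 2*j)
c(q) = -7/9 + q (c(q) = ((3 - 4)/(-4 - 5))*(-7) + q = (-1/(-9))*(-7) + q = -⅑*(-1)*(-7) + q = (⅑)*(-7) + q = -7/9 + q)
1/(c(756) + E(907)) = 1/((-7/9 + 756) + (-48 + 2*907)) = 1/(6797/9 + (-48 + 1814)) = 1/(6797/9 + 1766) = 1/(22691/9) = 9/22691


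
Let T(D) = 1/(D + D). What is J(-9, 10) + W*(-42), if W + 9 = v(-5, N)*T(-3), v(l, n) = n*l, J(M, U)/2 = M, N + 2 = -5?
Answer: 605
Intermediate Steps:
N = -7 (N = -2 - 5 = -7)
J(M, U) = 2*M
v(l, n) = l*n
T(D) = 1/(2*D)
W = -89/6 (W = -9 + (-5*(-7))*((½)/(-3)) = -9 + 35*((½)*(-⅓)) = -9 + 35*(-⅙) = -9 - 35/6 = -89/6 ≈ -14.833)
J(-9, 10) + W*(-42) = 2*(-9) - 89/6*(-42) = -18 + 623 = 605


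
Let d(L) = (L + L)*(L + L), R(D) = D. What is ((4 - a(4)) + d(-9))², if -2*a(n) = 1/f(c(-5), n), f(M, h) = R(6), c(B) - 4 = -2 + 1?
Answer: 15499969/144 ≈ 1.0764e+5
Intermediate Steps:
c(B) = 3 (c(B) = 4 + (-2 + 1) = 4 - 1 = 3)
d(L) = 4*L² (d(L) = (2*L)*(2*L) = 4*L²)
f(M, h) = 6
a(n) = -1/12 (a(n) = -½/6 = -½*⅙ = -1/12)
((4 - a(4)) + d(-9))² = ((4 - 1*(-1/12)) + 4*(-9)²)² = ((4 + 1/12) + 4*81)² = (49/12 + 324)² = (3937/12)² = 15499969/144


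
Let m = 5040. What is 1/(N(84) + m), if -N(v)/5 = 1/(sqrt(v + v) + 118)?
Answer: 2773186/13976738497 - 2*sqrt(42)/69883692485 ≈ 0.00019841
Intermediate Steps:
N(v) = -5/(118 + sqrt(2)*sqrt(v)) (N(v) = -5/(sqrt(v + v) + 118) = -5/(sqrt(2*v) + 118) = -5/(sqrt(2)*sqrt(v) + 118) = -5/(118 + sqrt(2)*sqrt(v)))
1/(N(84) + m) = 1/(-5/(118 + sqrt(2)*sqrt(84)) + 5040) = 1/(-5/(118 + sqrt(2)*(2*sqrt(21))) + 5040) = 1/(-5/(118 + 2*sqrt(42)) + 5040) = 1/(5040 - 5/(118 + 2*sqrt(42)))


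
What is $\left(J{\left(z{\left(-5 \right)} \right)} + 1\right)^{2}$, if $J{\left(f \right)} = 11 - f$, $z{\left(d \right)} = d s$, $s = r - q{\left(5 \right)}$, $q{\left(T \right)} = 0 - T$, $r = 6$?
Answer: $4489$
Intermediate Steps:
$q{\left(T \right)} = - T$
$s = 11$ ($s = 6 - \left(-1\right) 5 = 6 - -5 = 6 + 5 = 11$)
$z{\left(d \right)} = 11 d$ ($z{\left(d \right)} = d 11 = 11 d$)
$\left(J{\left(z{\left(-5 \right)} \right)} + 1\right)^{2} = \left(\left(11 - 11 \left(-5\right)\right) + 1\right)^{2} = \left(\left(11 - -55\right) + 1\right)^{2} = \left(\left(11 + 55\right) + 1\right)^{2} = \left(66 + 1\right)^{2} = 67^{2} = 4489$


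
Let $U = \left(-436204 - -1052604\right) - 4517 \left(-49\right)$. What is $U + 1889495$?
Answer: $2727228$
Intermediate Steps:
$U = 837733$ ($U = \left(-436204 + 1052604\right) - -221333 = 616400 + 221333 = 837733$)
$U + 1889495 = 837733 + 1889495 = 2727228$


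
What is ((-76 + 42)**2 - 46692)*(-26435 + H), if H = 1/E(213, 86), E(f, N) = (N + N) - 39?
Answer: 160097927744/133 ≈ 1.2037e+9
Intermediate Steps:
E(f, N) = -39 + 2*N (E(f, N) = 2*N - 39 = -39 + 2*N)
H = 1/133 (H = 1/(-39 + 2*86) = 1/(-39 + 172) = 1/133 ≈ 0.0075188)
((-76 + 42)**2 - 46692)*(-26435 + H) = ((-76 + 42)**2 - 46692)*(-26435 + 1/133) = ((-34)**2 - 46692)*(-3515854/133) = (1156 - 46692)*(-3515854/133) = -45536*(-3515854/133) = 160097927744/133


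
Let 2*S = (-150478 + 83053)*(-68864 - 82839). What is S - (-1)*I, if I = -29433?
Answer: 10228515909/2 ≈ 5.1143e+9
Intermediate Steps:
S = 10228574775/2 (S = ((-150478 + 83053)*(-68864 - 82839))/2 = (-67425*(-151703))/2 = (½)*10228574775 = 10228574775/2 ≈ 5.1143e+9)
S - (-1)*I = 10228574775/2 - (-1)*(-29433) = 10228574775/2 - 1*29433 = 10228574775/2 - 29433 = 10228515909/2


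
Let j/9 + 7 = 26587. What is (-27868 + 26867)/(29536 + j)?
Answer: -1001/268756 ≈ -0.0037246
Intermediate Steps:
j = 239220 (j = -63 + 9*26587 = -63 + 239283 = 239220)
(-27868 + 26867)/(29536 + j) = (-27868 + 26867)/(29536 + 239220) = -1001/268756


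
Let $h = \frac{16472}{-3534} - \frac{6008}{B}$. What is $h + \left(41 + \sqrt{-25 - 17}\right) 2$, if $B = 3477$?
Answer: $\frac{2716630}{35929} + 2 i \sqrt{42} \approx 75.611 + 12.961 i$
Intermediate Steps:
$h = - \frac{229548}{35929}$ ($h = \frac{16472}{-3534} - \frac{6008}{3477} = 16472 \left(- \frac{1}{3534}\right) - \frac{6008}{3477} = - \frac{8236}{1767} - \frac{6008}{3477} = - \frac{229548}{35929} \approx -6.3889$)
$h + \left(41 + \sqrt{-25 - 17}\right) 2 = - \frac{229548}{35929} + \left(41 + \sqrt{-25 - 17}\right) 2 = - \frac{229548}{35929} + \left(41 + \sqrt{-42}\right) 2 = - \frac{229548}{35929} + \left(41 + i \sqrt{42}\right) 2 = - \frac{229548}{35929} + \left(82 + 2 i \sqrt{42}\right) = \frac{2716630}{35929} + 2 i \sqrt{42}$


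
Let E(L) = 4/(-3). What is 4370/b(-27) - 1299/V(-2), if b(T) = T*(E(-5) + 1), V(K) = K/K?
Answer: -7321/9 ≈ -813.44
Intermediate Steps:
V(K) = 1
E(L) = -4/3 (E(L) = 4*(-⅓) = -4/3)
b(T) = -T/3 (b(T) = T*(-4/3 + 1) = T*(-⅓) = -T/3)
4370/b(-27) - 1299/V(-2) = 4370/((-⅓*(-27))) - 1299/1 = 4370/9 - 1299*1 = 4370*(⅑) - 1299 = 4370/9 - 1299 = -7321/9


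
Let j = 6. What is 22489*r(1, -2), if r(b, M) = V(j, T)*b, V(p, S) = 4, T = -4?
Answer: 89956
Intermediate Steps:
r(b, M) = 4*b
22489*r(1, -2) = 22489*(4*1) = 22489*4 = 89956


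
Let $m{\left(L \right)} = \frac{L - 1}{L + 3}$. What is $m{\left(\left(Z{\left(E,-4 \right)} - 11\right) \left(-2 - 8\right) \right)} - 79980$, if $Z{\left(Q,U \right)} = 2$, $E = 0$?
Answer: $- \frac{7438051}{93} \approx -79979.0$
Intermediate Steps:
$m{\left(L \right)} = \frac{-1 + L}{3 + L}$
$m{\left(\left(Z{\left(E,-4 \right)} - 11\right) \left(-2 - 8\right) \right)} - 79980 = \frac{-1 + \left(2 - 11\right) \left(-2 - 8\right)}{3 + \left(2 - 11\right) \left(-2 - 8\right)} - 79980 = \frac{-1 - -90}{3 - -90} - 79980 = \frac{-1 + 90}{3 + 90} - 79980 = \frac{1}{93} \cdot 89 - 79980 = \frac{89}{93} - 79980 = - \frac{7438051}{93}$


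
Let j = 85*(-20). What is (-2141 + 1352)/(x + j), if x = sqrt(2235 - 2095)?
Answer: 67065/144493 + 789*sqrt(35)/1444930 ≈ 0.46737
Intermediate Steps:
j = -1700
x = 2*sqrt(35) (x = sqrt(140) = 2*sqrt(35) ≈ 11.832)
(-2141 + 1352)/(x + j) = (-2141 + 1352)/(2*sqrt(35) - 1700) = -789/(-1700 + 2*sqrt(35))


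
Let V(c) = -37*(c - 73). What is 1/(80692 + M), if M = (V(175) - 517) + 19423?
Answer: 1/95824 ≈ 1.0436e-5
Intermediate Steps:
V(c) = 2701 - 37*c (V(c) = -37*(-73 + c) = 2701 - 37*c)
M = 15132 (M = ((2701 - 37*175) - 517) + 19423 = ((2701 - 6475) - 517) + 19423 = (-3774 - 517) + 19423 = -4291 + 19423 = 15132)
1/(80692 + M) = 1/(80692 + 15132) = 1/95824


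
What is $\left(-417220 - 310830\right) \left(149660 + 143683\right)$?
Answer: $-213568371150$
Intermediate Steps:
$\left(-417220 - 310830\right) \left(149660 + 143683\right) = \left(-417220 - 310830\right) 293343 = \left(-728050\right) 293343 = -213568371150$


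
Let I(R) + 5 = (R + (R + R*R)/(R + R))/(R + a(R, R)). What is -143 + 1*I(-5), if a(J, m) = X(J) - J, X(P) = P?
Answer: -733/5 ≈ -146.60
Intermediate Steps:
a(J, m) = 0 (a(J, m) = J - J = 0)
I(R) = -5 + (R + (R + R²)/(2*R))/R (I(R) = -5 + (R + (R + R*R)/(R + R))/(R + 0) = -5 + (R + (R + R²)/((2*R)))/R = -5 + (R + (R + R²)*(1/(2*R)))/R = -5 + (R + (R + R²)/(2*R))/R)
-143 + 1*I(-5) = -143 + 1*((½)*(1 - 7*(-5))/(-5)) = -143 + 1*((½)*(-⅕)*(1 + 35)) = -143 + 1*((½)*(-⅕)*36) = -143 + 1*(-18/5) = -143 - 18/5 = -733/5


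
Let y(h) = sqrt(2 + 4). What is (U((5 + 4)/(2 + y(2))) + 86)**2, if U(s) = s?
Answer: 12101/2 + 693*sqrt(6) ≈ 7748.0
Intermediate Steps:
y(h) = sqrt(6)
(U((5 + 4)/(2 + y(2))) + 86)**2 = ((5 + 4)/(2 + sqrt(6)) + 86)**2 = (9/(2 + sqrt(6)) + 86)**2 = (86 + 9/(2 + sqrt(6)))**2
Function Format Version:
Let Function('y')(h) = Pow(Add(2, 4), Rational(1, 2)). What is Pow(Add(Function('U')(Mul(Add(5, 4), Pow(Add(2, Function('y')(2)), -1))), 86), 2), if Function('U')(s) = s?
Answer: Add(Rational(12101, 2), Mul(693, Pow(6, Rational(1, 2)))) ≈ 7748.0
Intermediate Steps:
Function('y')(h) = Pow(6, Rational(1, 2))
Pow(Add(Function('U')(Mul(Add(5, 4), Pow(Add(2, Function('y')(2)), -1))), 86), 2) = Pow(Add(Mul(Add(5, 4), Pow(Add(2, Pow(6, Rational(1, 2))), -1)), 86), 2) = Pow(Add(Mul(9, Pow(Add(2, Pow(6, Rational(1, 2))), -1)), 86), 2) = Pow(Add(86, Mul(9, Pow(Add(2, Pow(6, Rational(1, 2))), -1))), 2)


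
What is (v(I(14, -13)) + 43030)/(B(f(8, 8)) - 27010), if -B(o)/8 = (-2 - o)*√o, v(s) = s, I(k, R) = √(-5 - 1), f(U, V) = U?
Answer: -11622403/7294889 - 68848*√2/7294889 - 2701*I*√6/72948890 - 16*I*√3/36474445 ≈ -1.6066 - 9.1454e-5*I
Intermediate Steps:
I(k, R) = I*√6 (I(k, R) = √(-6) = I*√6)
B(o) = -8*√o*(-2 - o) (B(o) = -8*(-2 - o)*√o = -8*√o*(-2 - o))
(v(I(14, -13)) + 43030)/(B(f(8, 8)) - 27010) = (I*√6 + 43030)/(8*√8*(2 + 8) - 27010) = (43030 + I*√6)/(8*(2*√2)*10 - 27010) = (43030 + I*√6)/(160*√2 - 27010) = (43030 + I*√6)/(-27010 + 160*√2)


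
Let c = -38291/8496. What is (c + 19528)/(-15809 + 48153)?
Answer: 2811383/4657536 ≈ 0.60362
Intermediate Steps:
c = -649/144 (c = -38291*1/8496 = -649/144 ≈ -4.5069)
(c + 19528)/(-15809 + 48153) = (-649/144 + 19528)/(-15809 + 48153) = (2811383/144)/32344 = (2811383/144)*(1/32344) = 2811383/4657536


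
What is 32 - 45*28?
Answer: -1228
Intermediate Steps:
32 - 45*28 = 32 - 1260 = -1228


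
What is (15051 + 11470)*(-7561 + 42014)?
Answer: 913728013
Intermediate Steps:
(15051 + 11470)*(-7561 + 42014) = 26521*34453 = 913728013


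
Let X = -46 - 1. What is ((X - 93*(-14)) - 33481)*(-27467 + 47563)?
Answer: -647613696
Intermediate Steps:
X = -47
((X - 93*(-14)) - 33481)*(-27467 + 47563) = ((-47 - 93*(-14)) - 33481)*(-27467 + 47563) = ((-47 + 1302) - 33481)*20096 = (1255 - 33481)*20096 = -32226*20096 = -647613696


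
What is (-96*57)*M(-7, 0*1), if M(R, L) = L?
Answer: 0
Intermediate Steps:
(-96*57)*M(-7, 0*1) = (-96*57)*(0*1) = -5472*0 = 0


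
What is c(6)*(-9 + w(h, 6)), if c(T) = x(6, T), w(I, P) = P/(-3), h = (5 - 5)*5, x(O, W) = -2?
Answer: 22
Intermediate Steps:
h = 0 (h = 0*5 = 0)
w(I, P) = -P/3 (w(I, P) = P*(-⅓) = -P/3)
c(T) = -2
c(6)*(-9 + w(h, 6)) = -2*(-9 - ⅓*6) = -2*(-9 - 2) = -2*(-11) = 22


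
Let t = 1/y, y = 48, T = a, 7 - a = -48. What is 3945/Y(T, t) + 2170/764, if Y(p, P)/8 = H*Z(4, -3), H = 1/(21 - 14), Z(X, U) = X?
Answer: 5291825/6112 ≈ 865.81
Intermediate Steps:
a = 55 (a = 7 - 1*(-48) = 7 + 48 = 55)
T = 55
t = 1/48 ≈ 0.020833
H = 1/7 ≈ 0.14286
Y(p, P) = 32/7 (Y(p, P) = 8*((1/7)*4) = 8*(4/7) = 32/7)
3945/Y(T, t) + 2170/764 = 3945/(32/7) + 2170/764 = 3945*(7/32) + 2170*(1/764) = 27615/32 + 1085/382 = 5291825/6112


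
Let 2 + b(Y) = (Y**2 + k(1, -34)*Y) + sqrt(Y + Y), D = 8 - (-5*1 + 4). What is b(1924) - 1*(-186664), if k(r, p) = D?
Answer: 3905754 + 2*sqrt(962) ≈ 3.9058e+6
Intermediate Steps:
D = 9 (D = 8 - (-5 + 4) = 8 - 1*(-1) = 8 + 1 = 9)
k(r, p) = 9
b(Y) = -2 + Y**2 + 9*Y + sqrt(2)*sqrt(Y) (b(Y) = -2 + ((Y**2 + 9*Y) + sqrt(Y + Y)) = -2 + ((Y**2 + 9*Y) + sqrt(2*Y)) = -2 + ((Y**2 + 9*Y) + sqrt(2)*sqrt(Y)) = -2 + (Y**2 + 9*Y + sqrt(2)*sqrt(Y)) = -2 + Y**2 + 9*Y + sqrt(2)*sqrt(Y))
b(1924) - 1*(-186664) = (-2 + 1924**2 + 9*1924 + sqrt(2)*sqrt(1924)) - 1*(-186664) = (-2 + 3701776 + 17316 + sqrt(2)*(2*sqrt(481))) + 186664 = (-2 + 3701776 + 17316 + 2*sqrt(962)) + 186664 = (3719090 + 2*sqrt(962)) + 186664 = 3905754 + 2*sqrt(962)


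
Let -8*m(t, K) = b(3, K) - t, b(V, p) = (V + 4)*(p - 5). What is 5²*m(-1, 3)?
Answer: 325/8 ≈ 40.625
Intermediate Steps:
b(V, p) = (-5 + p)*(4 + V) (b(V, p) = (4 + V)*(-5 + p) = (-5 + p)*(4 + V))
m(t, K) = 35/8 - 7*K/8 + t/8 (m(t, K) = -((-20 - 5*3 + 4*K + 3*K) - t)/8 = -((-20 - 15 + 4*K + 3*K) - t)/8 = -((-35 + 7*K) - t)/8 = -(-35 - t + 7*K)/8 = 35/8 - 7*K/8 + t/8)
5²*m(-1, 3) = 5²*(35/8 - 7/8*3 + (⅛)*(-1)) = 25*(35/8 - 21/8 - ⅛) = 25*(13/8) = 325/8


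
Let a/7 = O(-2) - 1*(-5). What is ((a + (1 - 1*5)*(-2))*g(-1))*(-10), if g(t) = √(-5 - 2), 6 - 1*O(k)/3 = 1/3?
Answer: -1620*I*√7 ≈ -4286.1*I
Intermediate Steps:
O(k) = 17 (O(k) = 18 - 3/3 = 18 - 3*⅓ = 18 - 1 = 17)
g(t) = I*√7 (g(t) = √(-7) = I*√7)
a = 154 (a = 7*(17 - 1*(-5)) = 7*(17 + 5) = 7*22 = 154)
((a + (1 - 1*5)*(-2))*g(-1))*(-10) = ((154 + (1 - 1*5)*(-2))*(I*√7))*(-10) = ((154 + (1 - 5)*(-2))*(I*√7))*(-10) = ((154 - 4*(-2))*(I*√7))*(-10) = ((154 + 8)*(I*√7))*(-10) = (162*(I*√7))*(-10) = (162*I*√7)*(-10) = -1620*I*√7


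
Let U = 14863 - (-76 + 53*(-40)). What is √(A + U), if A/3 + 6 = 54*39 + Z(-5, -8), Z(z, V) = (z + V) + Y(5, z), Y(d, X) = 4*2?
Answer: 4*√1459 ≈ 152.79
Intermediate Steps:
Y(d, X) = 8
U = 17059 (U = 14863 - (-76 - 2120) = 14863 - 1*(-2196) = 14863 + 2196 = 17059)
Z(z, V) = 8 + V + z (Z(z, V) = (z + V) + 8 = (V + z) + 8 = 8 + V + z)
A = 6285 (A = -18 + 3*(54*39 + (8 - 8 - 5)) = -18 + 3*(2106 - 5) = -18 + 3*2101 = -18 + 6303 = 6285)
√(A + U) = √(6285 + 17059) = √23344 = 4*√1459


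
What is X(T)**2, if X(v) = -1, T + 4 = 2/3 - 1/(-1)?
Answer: 1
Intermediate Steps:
T = -7/3 (T = -4 + (2/3 - 1/(-1)) = -4 + (2*(1/3) - 1*(-1)) = -4 + (2/3 + 1) = -4 + 5/3 = -7/3 ≈ -2.3333)
X(T)**2 = (-1)**2 = 1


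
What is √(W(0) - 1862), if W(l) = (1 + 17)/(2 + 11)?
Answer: 2*I*√78611/13 ≈ 43.135*I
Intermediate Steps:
W(l) = 18/13
√(W(0) - 1862) = √(18/13 - 1862) = √(-24188/13) = 2*I*√78611/13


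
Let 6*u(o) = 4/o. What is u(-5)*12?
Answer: -8/5 ≈ -1.6000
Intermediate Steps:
u(o) = 2/(3*o) (u(o) = (4/o)/6 = 2/(3*o))
u(-5)*12 = ((⅔)/(-5))*12 = ((⅔)*(-⅕))*12 = -2/15*12 = -8/5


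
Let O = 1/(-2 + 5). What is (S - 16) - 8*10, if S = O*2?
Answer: -286/3 ≈ -95.333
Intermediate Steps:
O = ⅓ (O = 1/3 = ⅓ ≈ 0.33333)
S = ⅔ (S = (⅓)*2 = ⅔ ≈ 0.66667)
(S - 16) - 8*10 = (⅔ - 16) - 8*10 = -46/3 - 80 = -286/3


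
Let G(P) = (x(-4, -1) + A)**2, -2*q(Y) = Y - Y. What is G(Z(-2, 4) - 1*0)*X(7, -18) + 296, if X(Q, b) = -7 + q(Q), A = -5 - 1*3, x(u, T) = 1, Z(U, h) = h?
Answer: -47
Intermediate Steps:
q(Y) = 0 (q(Y) = -(Y - Y)/2 = -1/2*0 = 0)
A = -8 (A = -5 - 3 = -8)
G(P) = 49 (G(P) = (1 - 8)**2 = (-7)**2 = 49)
X(Q, b) = -7 (X(Q, b) = -7 + 0 = -7)
G(Z(-2, 4) - 1*0)*X(7, -18) + 296 = 49*(-7) + 296 = -343 + 296 = -47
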